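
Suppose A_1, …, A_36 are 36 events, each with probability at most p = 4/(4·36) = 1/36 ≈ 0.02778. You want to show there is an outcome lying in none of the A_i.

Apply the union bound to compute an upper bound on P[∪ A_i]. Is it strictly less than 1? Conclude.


Union bound: P[∪_{i=1}^{36} A_i] ≤ Σ_i P[A_i] ≤ 36·p = 36·(1/36) = 1.
Numerically: 1 ≈ 1.00000.
Is 1 < 1? NO.
Since the bound 1 is ≥ 1, the union bound is uninformative here; it does NOT by itself certify existence.

36·p = 1 ≈ 1.00000; existence NOT certified by the union bound.


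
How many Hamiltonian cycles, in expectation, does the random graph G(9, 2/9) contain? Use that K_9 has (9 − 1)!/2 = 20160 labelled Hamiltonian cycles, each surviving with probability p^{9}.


K_9 has (9 − 1)!/2 = 20160 labelled Hamiltonian cycles.
For each such Hamiltonian cycle H, let X_H = 1 if all 9 edges of H are present in G. Then P[X_H = 1] = p^{9} = (2/9)^{9} = 512/387420489.
By linearity: E[X] = Σ_H E[X_H] = 20160 · p^{9} = 20160 · 512/387420489 = 1146880/43046721.
Numerically: E[X] ≈ 0.02664.

E[X] = 20160 · (2/9)^{9} = 1146880/43046721 ≈ 0.02664.


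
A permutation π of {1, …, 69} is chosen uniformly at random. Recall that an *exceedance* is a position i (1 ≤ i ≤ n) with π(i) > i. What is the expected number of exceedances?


Write X = Σ_{i=1}^{69} X_i, where X_i = 1_{π(i) > i}.
For each fixed i, π(i) is uniform over {1, …, 69} (marginal of a uniform permutation), so P[π(i) > i] = (n − i)/n. Summing: Σ_{i=1}^{69} (n − i)/n = (0 + 1 + … + 68)/69 = 69(69 − 1)/(2·69) = (69 − 1)/2.
Hence E[X] = Σ_{i=1}^{69} (69 − i)/69 = 34 ≈ 34.000.

E[X] = 34 = 34.000.


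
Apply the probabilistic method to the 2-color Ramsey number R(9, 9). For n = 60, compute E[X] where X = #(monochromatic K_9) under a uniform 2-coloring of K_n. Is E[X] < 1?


E[X] = C(60, 9) · 2^{1 − 36} = 14783142660 · 2^{−35} = 14783142660/34359738368.
As a reduced fraction: E[X] = 3695785665/8589934592 ≈ 0.430.
Is E[X] < 1? YES.
Since E[X] < 1, there exists a 2-coloring of K_{60} with no monochromatic K_9; hence R(9, 9) > 60.

E[X] = 3695785665/8589934592 ≈ 0.430; E[X] < 1, so R(9, 9) > 60.


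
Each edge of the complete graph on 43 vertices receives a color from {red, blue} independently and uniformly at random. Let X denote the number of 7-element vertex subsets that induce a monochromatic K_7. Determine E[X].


Let X = Σ_S X_S over the C(43, 7) = 32224114 subsets S of size 7, where X_S = 1 if the K_7 on S is monochromatic.
For a fixed S, the K_7 on S has C(7, 2) = 21 edges. P[all 21 edges red] = (1/2)^21, and likewise for blue, so P[monochromatic] = 2·(1/2)^21 = 2^{1 − 21} = 1/1048576.
Summing: E[X] = C(43, 7) · 2^{1 − 21} = 32224114 · 1/1048576 = 16112057/524288.
Numerically: E[X] ≈ 30.731.

E[X] = C(43,7)·2^(1−C(7,2)) = 16112057/524288 ≈ 30.731.


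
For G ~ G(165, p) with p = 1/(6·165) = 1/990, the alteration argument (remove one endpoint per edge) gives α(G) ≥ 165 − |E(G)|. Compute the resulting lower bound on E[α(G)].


E[|E(G)|] = C(165, 2)·p = 13530 · (1/990) = 41/3.
E[α(G)] ≥ n − E[|E(G)|] = 165 − 41/3 = 454/3.
Numerically: ≈ 151.333.
(This is only a lower bound; the true E[α(G)] may be larger.)

E[α(G)] ≥ 454/3 ≈ 151.333.


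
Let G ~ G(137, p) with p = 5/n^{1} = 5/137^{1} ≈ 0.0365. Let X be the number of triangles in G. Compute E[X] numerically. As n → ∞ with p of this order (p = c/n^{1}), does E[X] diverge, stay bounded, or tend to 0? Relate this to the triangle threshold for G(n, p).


Number of potential triangles: C(137, 3) = 419220.
Each occurs with probability p³ ≈ (0.0365)³ ≈ 4.861254e-05.
By linearity: E[X] = C(137, 3)·p³ ≈ 419220 · 4.861254e-05 ≈ 20.3793.
Here α = 1, so p = 5/n is exactly at the triangle threshold p ~ 1/n. Asymptotically E[X] → c³/6 = 5³/6 = 125/6 ≈ 20.8333, a bounded constant. In this regime the triangle count is asymptotically Poisson(c³/6).

E[X] ≈ 20.3793; in regime p = Θ(1/n^{1}) E[X] stays bounded (at the triangle threshold p ~ 1/n).


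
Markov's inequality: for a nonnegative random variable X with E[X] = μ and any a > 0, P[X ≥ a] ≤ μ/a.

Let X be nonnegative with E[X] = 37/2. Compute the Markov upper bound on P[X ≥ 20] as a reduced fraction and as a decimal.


μ = E[X] = 37/2, a = 20.
Markov: P[X ≥ 20] ≤ μ/a = (37/2)/20 = 37/40.
Numerically: ≈ 0.92500.
(Since a = 20 > μ = 18.50000, the bound 37/40 is < 1 and informative.)

P[X ≥ 20] ≤ 37/40 ≈ 0.92500.


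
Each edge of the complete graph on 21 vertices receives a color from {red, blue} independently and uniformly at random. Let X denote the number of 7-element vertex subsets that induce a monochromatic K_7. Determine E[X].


Let X = Σ_S X_S over the C(21, 7) = 116280 subsets S of size 7, where X_S = 1 if the K_7 on S is monochromatic.
For a fixed S, the K_7 on S has C(7, 2) = 21 edges. P[all 21 edges red] = (1/2)^21, and likewise for blue, so P[monochromatic] = 2·(1/2)^21 = 2^{1 − 21} = 1/1048576.
By linearity: E[X] = C(21, 7) · 2^{1 − 21} = 116280 · 1/1048576 = 14535/131072.
Numerically: E[X] ≈ 0.11089.

E[X] = C(21,7)·2^(1−C(7,2)) = 14535/131072 ≈ 0.11089.


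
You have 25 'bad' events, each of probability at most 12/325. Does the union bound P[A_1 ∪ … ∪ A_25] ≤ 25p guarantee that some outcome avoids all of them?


Union bound: P[∪_{i=1}^{25} A_i] ≤ Σ_i P[A_i] ≤ 25·p = 25·(12/325) = 12/13.
Numerically: 12/13 ≈ 0.923077.
Is 12/13 < 1? YES.
Since P[∪ A_i] ≤ 12/13 < 1, the complement has P[∩ A_i^c] ≥ 1 − 12/13 = 1/13 > 0, so some outcome avoids every A_i.

25·p = 12/13 ≈ 0.923077; existence CERTIFIED by the union bound.


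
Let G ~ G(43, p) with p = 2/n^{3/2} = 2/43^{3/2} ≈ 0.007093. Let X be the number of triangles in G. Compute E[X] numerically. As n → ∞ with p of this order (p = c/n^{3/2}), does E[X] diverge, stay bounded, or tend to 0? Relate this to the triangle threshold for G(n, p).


Number of potential triangles: C(43, 3) = 12341.
Each occurs with probability p³ ≈ (0.007093)³ ≈ 3.5684691e-07.
By linearity: E[X] = C(43, 3)·p³ ≈ 12341 · 3.5684691e-07 ≈ 0.00440.
Since α = 3/2 > 1, p = c/n^{3/2} = o(1/n) is below the triangle threshold p ~ 1/n. Asymptotically E[X] ~ (c³/6)·n^{3(1−α)} = (2³/6)·n^{-1.5} → 0, so by Markov's inequality G has no triangles w.h.p.

E[X] ≈ 0.00440; in regime p = Θ(1/n^{3/2}) E[X] tends to 0 (below the triangle threshold p ~ 1/n).


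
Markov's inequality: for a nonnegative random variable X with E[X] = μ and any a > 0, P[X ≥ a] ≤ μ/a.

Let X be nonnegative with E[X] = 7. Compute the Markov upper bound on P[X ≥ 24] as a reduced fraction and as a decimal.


μ = E[X] = 7, a = 24.
Markov: P[X ≥ 24] ≤ μ/a = (7)/24 = 7/24.
Numerically: ≈ 0.2917.
(Since a = 24 > μ = 7.0000, the bound 7/24 is < 1 and informative.)

P[X ≥ 24] ≤ 7/24 ≈ 0.2917.


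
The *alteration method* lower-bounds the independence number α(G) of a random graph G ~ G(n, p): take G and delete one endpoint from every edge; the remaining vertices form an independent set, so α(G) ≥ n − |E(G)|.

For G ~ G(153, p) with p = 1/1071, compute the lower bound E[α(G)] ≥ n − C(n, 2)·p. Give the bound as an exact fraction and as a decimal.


E[|E(G)|] = C(153, 2)·p = 11628 · (1/1071) = 76/7.
E[α(G)] ≥ n − E[|E(G)|] = 153 − 76/7 = 995/7.
Numerically: ≈ 142.142857.
(This is only a lower bound; the true E[α(G)] may be larger.)

E[α(G)] ≥ 995/7 ≈ 142.142857.


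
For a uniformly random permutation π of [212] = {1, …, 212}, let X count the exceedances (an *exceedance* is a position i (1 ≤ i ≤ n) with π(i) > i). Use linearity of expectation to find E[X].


Write X = Σ_{i=1}^{212} X_i, where X_i = 1_{π(i) > i}.
For each fixed i, π(i) is uniform over {1, …, 212} (marginal of a uniform permutation), so P[π(i) > i] = (n − i)/n. Summing: Σ_{i=1}^{212} (n − i)/n = (0 + 1 + … + 211)/212 = 212(212 − 1)/(2·212) = (212 − 1)/2.
Hence E[X] = Σ_{i=1}^{212} (212 − i)/212 = 211/2 ≈ 105.50000.

E[X] = 211/2 = 105.50000.


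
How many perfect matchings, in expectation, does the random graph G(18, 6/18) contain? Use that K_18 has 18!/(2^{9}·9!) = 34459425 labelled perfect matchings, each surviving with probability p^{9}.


K_18 has 18!/(2^{9}·9!) = 34459425 labelled perfect matchings.
For each such perfect matching H, let X_H = 1 if all 9 edges of H are present in G. Then P[X_H = 1] = p^{9} = (1/3)^{9} = 1/19683.
By linearity of expectation: E[X] = Σ_H E[X_H] = 34459425 · p^{9} = 34459425 · 1/19683 = 425425/243.
Numerically: E[X] ≈ 1750.72.

E[X] = 34459425 · (1/3)^{9} = 425425/243 ≈ 1750.72.


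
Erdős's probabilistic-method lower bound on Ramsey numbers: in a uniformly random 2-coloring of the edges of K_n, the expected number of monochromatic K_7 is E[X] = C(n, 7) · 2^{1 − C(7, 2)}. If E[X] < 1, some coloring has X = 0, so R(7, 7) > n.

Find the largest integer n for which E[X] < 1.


We need C(n, 7) · 2^{1 − 21} < 1, i.e. C(n, 7) < 2^{21 − 1} = 1048576.
Check values of n near the boundary:
  n = 21: C(21, 7) = 116280; 116280 < 1048576? YES
  n = 22: C(22, 7) = 170544; 170544 < 1048576? YES
  n = 23: C(23, 7) = 245157; 245157 < 1048576? YES
  n = 24: C(24, 7) = 346104; 346104 < 1048576? YES
  n = 25: C(25, 7) = 480700; 480700 < 1048576? YES
  n = 26: C(26, 7) = 657800; 657800 < 1048576? YES
  n = 27: C(27, 7) = 888030; 888030 < 1048576? YES
  n = 28: C(28, 7) = 1184040; 1184040 < 1048576? NO
  n = 29: C(29, 7) = 1560780; 1560780 < 1048576? NO
  n = 30: C(30, 7) = 2035800; 2035800 < 1048576? NO
The largest n with C(n, 7) < 1048576 is n = 27 (where E[X] = 444015/524288 ≈ 0.847). Hence R(7, 7) > 27, i.e. R(7, 7) ≥ 28.

Largest n = 27; hence R(7, 7) > 27.


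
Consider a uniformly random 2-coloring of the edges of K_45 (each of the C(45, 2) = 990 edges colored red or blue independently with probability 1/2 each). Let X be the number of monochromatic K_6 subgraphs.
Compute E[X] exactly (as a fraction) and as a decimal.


Let X = Σ_S X_S over the C(45, 6) = 8145060 subsets S of size 6, where X_S = 1 if the K_6 on S is monochromatic.
For a fixed S, the K_6 on S has C(6, 2) = 15 edges. P[all 15 edges red] = (1/2)^15, and likewise for blue, so P[monochromatic] = 2·(1/2)^15 = 2^{1 − 15} = 1/16384.
Summing: E[X] = C(45, 6) · 2^{1 − 15} = 8145060 · 1/16384 = 2036265/4096.
Numerically: E[X] ≈ 497.1350.

E[X] = C(45,6)·2^(1−C(6,2)) = 2036265/4096 ≈ 497.1350.


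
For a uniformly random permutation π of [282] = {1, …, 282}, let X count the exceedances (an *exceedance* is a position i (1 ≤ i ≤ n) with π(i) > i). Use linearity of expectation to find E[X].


Write X = Σ_{i=1}^{282} X_i, where X_i = 1_{π(i) > i}.
For each fixed i, π(i) is uniform over {1, …, 282} (marginal of a uniform permutation), so P[π(i) > i] = (n − i)/n. Summing: Σ_{i=1}^{282} (n − i)/n = (0 + 1 + … + 281)/282 = 282(282 − 1)/(2·282) = (282 − 1)/2.
Hence E[X] = Σ_{i=1}^{282} (282 − i)/282 = 281/2 ≈ 140.500.

E[X] = 281/2 = 140.500.


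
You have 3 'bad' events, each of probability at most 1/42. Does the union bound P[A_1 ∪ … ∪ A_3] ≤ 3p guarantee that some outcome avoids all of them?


Union bound: P[∪_{i=1}^{3} A_i] ≤ Σ_i P[A_i] ≤ 3·p = 3·(1/42) = 1/14.
Numerically: 1/14 ≈ 0.0714286.
Is 1/14 < 1? YES.
Since P[∪ A_i] ≤ 1/14 < 1, the complement has P[∩ A_i^c] ≥ 1 − 1/14 = 13/14 > 0, so some outcome avoids every A_i.

3·p = 1/14 ≈ 0.0714286; existence CERTIFIED by the union bound.


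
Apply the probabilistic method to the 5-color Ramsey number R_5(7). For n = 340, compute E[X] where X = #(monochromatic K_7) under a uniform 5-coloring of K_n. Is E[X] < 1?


E[X] = C(340, 7) · 5^{1 − 21} = 97932136940560 · 5^{−20} = 97932136940560/95367431640625.
As a reduced fraction: E[X] = 19586427388112/19073486328125 ≈ 1.02689.
Is E[X] < 1? NO.
Since E[X] ≥ 1, the first-moment bound is inconclusive at n = 340; it does NOT by itself certify R_5(7) > 340.

E[X] = 19586427388112/19073486328125 ≈ 1.02689; E[X] ≥ 1; first-moment method inconclusive here.


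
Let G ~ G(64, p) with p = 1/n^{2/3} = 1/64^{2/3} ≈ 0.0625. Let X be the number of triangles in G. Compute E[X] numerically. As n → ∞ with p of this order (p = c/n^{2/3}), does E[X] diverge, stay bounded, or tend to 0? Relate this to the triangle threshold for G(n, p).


Number of potential triangles: C(64, 3) = 41664.
Each occurs with probability p³ ≈ (0.0625)³ ≈ 2.4414063e-04.
By linearity: E[X] = C(64, 3)·p³ ≈ 41664 · 2.4414063e-04 ≈ 10.17188.
Since α = 2/3 < 1, p = c/n^{2/3} ≫ 1/n is above the triangle threshold p ~ 1/n. Asymptotically E[X] ~ (c³/6)·n^{3(1−α)} = (1³/6)·n^{1} → ∞; triangles are abundant w.h.p.

E[X] ≈ 10.17188; in regime p = Θ(1/n^{2/3}) E[X] diverges (above the triangle threshold p ~ 1/n).


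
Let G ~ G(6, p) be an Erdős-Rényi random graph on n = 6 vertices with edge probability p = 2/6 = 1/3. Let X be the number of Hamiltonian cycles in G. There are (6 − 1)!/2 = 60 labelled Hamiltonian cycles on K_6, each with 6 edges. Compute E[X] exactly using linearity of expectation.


K_6 has (6 − 1)!/2 = 60 labelled Hamiltonian cycles.
For each such Hamiltonian cycle H, let X_H = 1 if all 6 edges of H are present in G. Then P[X_H = 1] = p^{6} = (1/3)^{6} = 1/729.
By linearity: E[X] = Σ_H E[X_H] = 60 · p^{6} = 60 · 1/729 = 20/243.
Numerically: E[X] ≈ 0.0823.

E[X] = 60 · (1/3)^{6} = 20/243 ≈ 0.0823.


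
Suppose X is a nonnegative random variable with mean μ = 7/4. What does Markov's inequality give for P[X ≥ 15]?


μ = E[X] = 7/4, a = 15.
Markov: P[X ≥ 15] ≤ μ/a = (7/4)/15 = 7/60.
Numerically: ≈ 0.116667.
(Since a = 15 > μ = 1.750000, the bound 7/60 is < 1 and informative.)

P[X ≥ 15] ≤ 7/60 ≈ 0.116667.


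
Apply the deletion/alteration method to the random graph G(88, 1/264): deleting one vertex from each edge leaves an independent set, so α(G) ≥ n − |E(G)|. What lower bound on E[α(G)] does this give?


E[|E(G)|] = C(88, 2)·p = 3828 · (1/264) = 29/2.
E[α(G)] ≥ n − E[|E(G)|] = 88 − 29/2 = 147/2.
Numerically: ≈ 73.5000.
(This is only a lower bound; the true E[α(G)] may be larger.)

E[α(G)] ≥ 147/2 ≈ 73.5000.


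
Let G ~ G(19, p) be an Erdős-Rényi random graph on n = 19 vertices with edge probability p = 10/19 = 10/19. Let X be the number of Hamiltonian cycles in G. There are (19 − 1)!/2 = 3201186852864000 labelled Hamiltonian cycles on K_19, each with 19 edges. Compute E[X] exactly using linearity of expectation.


K_19 has (19 − 1)!/2 = 3201186852864000 labelled Hamiltonian cycles.
For each such Hamiltonian cycle H, let X_H = 1 if all 19 edges of H are present in G. Then P[X_H = 1] = p^{19} = (10/19)^{19} = 10000000000000000000/1978419655660313589123979.
By linearity: E[X] = Σ_H E[X_H] = 3201186852864000 · p^{19} = 3201186852864000 · 10000000000000000000/1978419655660313589123979 = 32011868528640000000000000000000000/1978419655660313589123979.
Numerically: E[X] ≈ 1.618e+10.

E[X] = 3201186852864000 · (10/19)^{19} = 32011868528640000000000000000000000/1978419655660313589123979 ≈ 1.618e+10.


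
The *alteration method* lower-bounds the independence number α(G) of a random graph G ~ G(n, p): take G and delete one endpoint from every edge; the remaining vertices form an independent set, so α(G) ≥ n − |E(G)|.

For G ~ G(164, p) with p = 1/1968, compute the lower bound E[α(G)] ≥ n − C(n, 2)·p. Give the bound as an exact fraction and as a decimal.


E[|E(G)|] = C(164, 2)·p = 13366 · (1/1968) = 163/24.
E[α(G)] ≥ n − E[|E(G)|] = 164 − 163/24 = 3773/24.
Numerically: ≈ 157.208333.
(This is only a lower bound; the true E[α(G)] may be larger.)

E[α(G)] ≥ 3773/24 ≈ 157.208333.


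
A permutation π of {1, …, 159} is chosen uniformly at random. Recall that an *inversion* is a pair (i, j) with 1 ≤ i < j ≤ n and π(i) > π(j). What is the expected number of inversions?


Write X = Σ X_I over the C(159, 2) = 12561 pairs i < j, with X_I the indicator of one inversion.
There are 12561 indicators.
For each fixed pair i < j, the values π(i) and π(j) are two distinct elements of {1, …, 159} in uniformly random order; by symmetry P[π(i) > π(j)] = 1/2.
By linearity: E[X] = 12561 · (1/2) = C(159, 2) · (1/2) = 12561/2 = 12561/2 ≈ 6280.500.

E[X] = 12561/2 = 6280.500.


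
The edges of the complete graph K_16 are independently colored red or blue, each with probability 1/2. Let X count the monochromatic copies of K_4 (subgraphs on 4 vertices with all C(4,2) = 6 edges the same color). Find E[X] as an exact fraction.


Let X = Σ_S X_S over the C(16, 4) = 1820 subsets S of size 4, where X_S = 1 if the K_4 on S is monochromatic.
For a fixed S, the K_4 on S has C(4, 2) = 6 edges. P[all 6 edges red] = (1/2)^6, and likewise for blue, so P[monochromatic] = 2·(1/2)^6 = 2^{1 − 6} = 1/32.
By linearity: E[X] = C(16, 4) · 2^{1 − 6} = 1820 · 1/32 = 455/8.
Numerically: E[X] ≈ 56.875.

E[X] = C(16,4)·2^(1−C(4,2)) = 455/8 ≈ 56.875.


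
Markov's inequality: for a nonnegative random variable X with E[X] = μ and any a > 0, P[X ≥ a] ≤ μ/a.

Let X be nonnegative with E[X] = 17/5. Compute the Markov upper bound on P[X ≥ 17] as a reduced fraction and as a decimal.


μ = E[X] = 17/5, a = 17.
Markov: P[X ≥ 17] ≤ μ/a = (17/5)/17 = 1/5.
Numerically: ≈ 0.2000.
(Since a = 17 > μ = 3.4000, the bound 1/5 is < 1 and informative.)

P[X ≥ 17] ≤ 1/5 ≈ 0.2000.


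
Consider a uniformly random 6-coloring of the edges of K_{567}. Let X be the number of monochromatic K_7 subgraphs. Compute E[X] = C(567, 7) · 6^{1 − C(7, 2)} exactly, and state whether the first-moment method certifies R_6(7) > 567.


E[X] = C(567, 7) · 6^{1 − 21} = 3601671315933933 · 6^{−20} = 3601671315933933/3656158440062976.
As a reduced fraction: E[X] = 44465077974493/45137758519296 ≈ 0.985097.
Is E[X] < 1? YES.
Since E[X] < 1, there exists a 6-coloring of K_{567} with no monochromatic K_7; hence R_6(7) > 567.

E[X] = 44465077974493/45137758519296 ≈ 0.985097; E[X] < 1, so R_6(7) > 567.


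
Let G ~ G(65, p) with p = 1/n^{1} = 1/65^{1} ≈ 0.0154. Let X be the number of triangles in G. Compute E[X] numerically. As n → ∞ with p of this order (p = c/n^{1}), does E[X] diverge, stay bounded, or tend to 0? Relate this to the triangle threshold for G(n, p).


Number of potential triangles: C(65, 3) = 43680.
Each occurs with probability p³ ≈ (0.0154)³ ≈ 3.64133e-06.
By linearity: E[X] = C(65, 3)·p³ ≈ 43680 · 3.64133e-06 ≈ 0.159.
Here α = 1, so p = 1/n is exactly at the triangle threshold p ~ 1/n. Asymptotically E[X] → c³/6 = 1³/6 = 1/6 ≈ 0.167, a bounded constant. In this regime the triangle count is asymptotically Poisson(c³/6).

E[X] ≈ 0.159; in regime p = Θ(1/n^{1}) E[X] stays bounded (at the triangle threshold p ~ 1/n).


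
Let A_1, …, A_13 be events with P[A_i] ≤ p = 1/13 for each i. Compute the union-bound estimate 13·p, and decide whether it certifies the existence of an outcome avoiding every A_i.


Union bound: P[∪_{i=1}^{13} A_i] ≤ Σ_i P[A_i] ≤ 13·p = 13·(1/13) = 1.
Numerically: 1 ≈ 1.0000.
Is 1 < 1? NO.
Since the bound 1 is ≥ 1, the union bound is uninformative here; it does NOT by itself certify existence.

13·p = 1 ≈ 1.0000; existence NOT certified by the union bound.


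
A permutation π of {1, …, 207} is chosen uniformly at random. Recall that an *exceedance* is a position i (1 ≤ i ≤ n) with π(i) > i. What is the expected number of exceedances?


Write X = Σ_{i=1}^{207} X_i, where X_i = 1_{π(i) > i}.
For each fixed i, π(i) is uniform over {1, …, 207} (marginal of a uniform permutation), so P[π(i) > i] = (n − i)/n. Summing: Σ_{i=1}^{207} (n − i)/n = (0 + 1 + … + 206)/207 = 207(207 − 1)/(2·207) = (207 − 1)/2.
Hence E[X] = Σ_{i=1}^{207} (207 − i)/207 = 103 ≈ 103.0000.

E[X] = 103 = 103.0000.


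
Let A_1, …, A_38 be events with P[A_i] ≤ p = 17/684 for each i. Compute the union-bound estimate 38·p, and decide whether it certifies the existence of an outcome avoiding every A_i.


Union bound: P[∪_{i=1}^{38} A_i] ≤ Σ_i P[A_i] ≤ 38·p = 38·(17/684) = 17/18.
Numerically: 17/18 ≈ 0.944444.
Is 17/18 < 1? YES.
Since P[∪ A_i] ≤ 17/18 < 1, the complement has P[∩ A_i^c] ≥ 1 − 17/18 = 1/18 > 0, so some outcome avoids every A_i.

38·p = 17/18 ≈ 0.944444; existence CERTIFIED by the union bound.


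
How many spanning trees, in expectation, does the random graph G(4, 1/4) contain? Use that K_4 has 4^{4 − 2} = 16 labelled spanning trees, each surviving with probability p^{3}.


K_4 has 4^{4 − 2} = 16 labelled spanning trees.
For each such spanning tree H, let X_H = 1 if all 3 edges of H are present in G. Then P[X_H = 1] = p^{3} = (1/4)^{3} = 1/64.
By linearity: E[X] = Σ_H E[X_H] = 16 · p^{3} = 16 · 1/64 = 1/4.
Numerically: E[X] ≈ 0.25.

E[X] = 16 · (1/4)^{3} = 1/4 ≈ 0.25.


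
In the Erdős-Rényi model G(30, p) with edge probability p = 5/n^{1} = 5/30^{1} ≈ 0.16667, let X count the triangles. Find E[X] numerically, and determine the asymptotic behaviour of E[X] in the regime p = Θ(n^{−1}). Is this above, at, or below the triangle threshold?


Number of potential triangles: C(30, 3) = 4060.
Each occurs with probability p³ ≈ (0.16667)³ ≈ 4.6296296e-03.
By linearity: E[X] = C(30, 3)·p³ ≈ 4060 · 4.6296296e-03 ≈ 18.79630.
Here α = 1, so p = 5/n is exactly at the triangle threshold p ~ 1/n. Asymptotically E[X] → c³/6 = 5³/6 = 125/6 ≈ 20.83333, a bounded constant. In this regime the triangle count is asymptotically Poisson(c³/6).

E[X] ≈ 18.79630; in regime p = Θ(1/n^{1}) E[X] stays bounded (at the triangle threshold p ~ 1/n).


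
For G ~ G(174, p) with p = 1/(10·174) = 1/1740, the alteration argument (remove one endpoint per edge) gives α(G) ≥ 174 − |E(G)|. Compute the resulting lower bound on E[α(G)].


E[|E(G)|] = C(174, 2)·p = 15051 · (1/1740) = 173/20.
E[α(G)] ≥ n − E[|E(G)|] = 174 − 173/20 = 3307/20.
Numerically: ≈ 165.35000.
(This is only a lower bound; the true E[α(G)] may be larger.)

E[α(G)] ≥ 3307/20 ≈ 165.35000.


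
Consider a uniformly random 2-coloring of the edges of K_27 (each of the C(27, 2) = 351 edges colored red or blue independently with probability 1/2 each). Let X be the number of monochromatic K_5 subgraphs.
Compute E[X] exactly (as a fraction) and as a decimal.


Let X = Σ_S X_S over the C(27, 5) = 80730 subsets S of size 5, where X_S = 1 if the K_5 on S is monochromatic.
For a fixed S, the K_5 on S has C(5, 2) = 10 edges. P[all 10 edges red] = (1/2)^10, and likewise for blue, so P[monochromatic] = 2·(1/2)^10 = 2^{1 − 10} = 1/512.
By linearity: E[X] = C(27, 5) · 2^{1 − 10} = 80730 · 1/512 = 40365/256.
Numerically: E[X] ≈ 157.6758.

E[X] = C(27,5)·2^(1−C(5,2)) = 40365/256 ≈ 157.6758.


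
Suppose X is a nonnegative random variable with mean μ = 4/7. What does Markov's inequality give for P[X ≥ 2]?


μ = E[X] = 4/7, a = 2.
Markov: P[X ≥ 2] ≤ μ/a = (4/7)/2 = 2/7.
Numerically: ≈ 0.2857.
(Since a = 2 > μ = 0.5714, the bound 2/7 is < 1 and informative.)

P[X ≥ 2] ≤ 2/7 ≈ 0.2857.


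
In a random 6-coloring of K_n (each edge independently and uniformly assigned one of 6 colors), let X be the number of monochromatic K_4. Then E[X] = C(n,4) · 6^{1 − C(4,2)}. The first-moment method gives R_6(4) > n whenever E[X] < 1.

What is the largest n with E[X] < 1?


We need C(n, 4) · 6^{1 − 6} < 1, i.e. C(n, 4) < 6^{6 − 1} = 7776.
Check values of n near the boundary:
  n = 18: C(18, 4) = 3060; 3060 < 7776? YES
  n = 19: C(19, 4) = 3876; 3876 < 7776? YES
  n = 20: C(20, 4) = 4845; 4845 < 7776? YES
  n = 21: C(21, 4) = 5985; 5985 < 7776? YES
  n = 22: C(22, 4) = 7315; 7315 < 7776? YES
  n = 23: C(23, 4) = 8855; 8855 < 7776? NO
  n = 24: C(24, 4) = 10626; 10626 < 7776? NO
The largest n with C(n, 4) < 7776 is n = 22 (where E[X] = 7315/7776 ≈ 0.9407150). Hence R_6(4) > 22, i.e. R_6(4) ≥ 23.

Largest n = 22; hence R_6(4) > 22.


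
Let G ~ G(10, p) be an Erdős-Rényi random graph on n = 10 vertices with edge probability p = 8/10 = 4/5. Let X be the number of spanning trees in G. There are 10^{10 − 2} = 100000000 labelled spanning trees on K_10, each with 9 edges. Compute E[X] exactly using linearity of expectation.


K_10 has 10^{10 − 2} = 100000000 labelled spanning trees.
For each such spanning tree H, let X_H = 1 if all 9 edges of H are present in G. Then P[X_H = 1] = p^{9} = (4/5)^{9} = 262144/1953125.
By linearity: E[X] = Σ_H E[X_H] = 100000000 · p^{9} = 100000000 · 262144/1953125 = 67108864/5.
Numerically: E[X] ≈ 1.3422e+07.

E[X] = 100000000 · (4/5)^{9} = 67108864/5 ≈ 1.3422e+07.


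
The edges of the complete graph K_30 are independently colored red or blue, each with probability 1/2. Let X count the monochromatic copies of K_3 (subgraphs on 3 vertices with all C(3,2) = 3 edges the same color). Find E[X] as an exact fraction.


Let X = Σ_S X_S over the C(30, 3) = 4060 subsets S of size 3, where X_S = 1 if the K_3 on S is monochromatic.
For a fixed S, the K_3 on S has C(3, 2) = 3 edges. P[all 3 edges red] = (1/2)^3, and likewise for blue, so P[monochromatic] = 2·(1/2)^3 = 2^{1 − 3} = 1/4.
Summing: E[X] = C(30, 3) · 2^{1 − 3} = 4060 · 1/4 = 1015.
Numerically: E[X] ≈ 1015.00000.

E[X] = C(30,3)·2^(1−C(3,2)) = 1015 ≈ 1015.00000.


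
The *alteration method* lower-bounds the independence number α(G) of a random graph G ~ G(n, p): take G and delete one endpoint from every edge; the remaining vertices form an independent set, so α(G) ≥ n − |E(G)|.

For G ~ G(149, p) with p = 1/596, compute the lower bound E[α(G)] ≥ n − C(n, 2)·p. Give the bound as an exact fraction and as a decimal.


E[|E(G)|] = C(149, 2)·p = 11026 · (1/596) = 37/2.
E[α(G)] ≥ n − E[|E(G)|] = 149 − 37/2 = 261/2.
Numerically: ≈ 130.500.
(This is only a lower bound; the true E[α(G)] may be larger.)

E[α(G)] ≥ 261/2 ≈ 130.500.


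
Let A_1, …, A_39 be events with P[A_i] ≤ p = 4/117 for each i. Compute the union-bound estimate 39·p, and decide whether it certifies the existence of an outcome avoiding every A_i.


Union bound: P[∪_{i=1}^{39} A_i] ≤ Σ_i P[A_i] ≤ 39·p = 39·(4/117) = 4/3.
Numerically: 4/3 ≈ 1.33333.
Is 4/3 < 1? NO.
Since the bound 4/3 is ≥ 1, the union bound is uninformative here; it does NOT by itself certify existence.

39·p = 4/3 ≈ 1.33333; existence NOT certified by the union bound.


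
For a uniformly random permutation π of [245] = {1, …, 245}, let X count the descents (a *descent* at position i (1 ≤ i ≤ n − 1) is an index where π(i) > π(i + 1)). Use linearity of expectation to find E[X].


Write X = Σ X_I over i = 1, …, 244, with X_I the indicator of one descent.
There are 244 indicators.
For each fixed i, the pair (π(i), π(i+1)) is a uniformly random ordered pair of distinct values from {1, …, 245}; by symmetry P[π(i) > π(i+1)] = 1/2.
By linearity: E[X] = 244 · (1/2) = (245 − 1) · (1/2) = 122 ≈ 122.000.

E[X] = 122 = 122.000.


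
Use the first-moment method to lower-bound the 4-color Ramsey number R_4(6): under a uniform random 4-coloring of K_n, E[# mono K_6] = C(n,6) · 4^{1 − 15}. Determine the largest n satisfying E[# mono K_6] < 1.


We need C(n, 6) · 4^{1 − 15} < 1, i.e. C(n, 6) < 4^{15 − 1} = 268435456.
Check values of n near the boundary:
  n = 74: C(74, 6) = 185250786; 185250786 < 268435456? YES
  n = 75: C(75, 6) = 201359550; 201359550 < 268435456? YES
  n = 76: C(76, 6) = 218618940; 218618940 < 268435456? YES
  n = 77: C(77, 6) = 237093780; 237093780 < 268435456? YES
  n = 78: C(78, 6) = 256851595; 256851595 < 268435456? YES
  n = 79: C(79, 6) = 277962685; 277962685 < 268435456? NO
The largest n with C(n, 6) < 268435456 is n = 78 (where E[X] = 256851595/268435456 ≈ 0.956847). Hence R_4(6) > 78, i.e. R_4(6) ≥ 79.

Largest n = 78; hence R_4(6) > 78.


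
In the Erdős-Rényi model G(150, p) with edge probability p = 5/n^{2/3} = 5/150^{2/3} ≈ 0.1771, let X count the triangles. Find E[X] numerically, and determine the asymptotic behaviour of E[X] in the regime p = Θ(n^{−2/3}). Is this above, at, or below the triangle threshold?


Number of potential triangles: C(150, 3) = 551300.
Each occurs with probability p³ ≈ (0.1771)³ ≈ 5.555556e-03.
By linearity: E[X] = C(150, 3)·p³ ≈ 551300 · 5.555556e-03 ≈ 3062.7778.
Since α = 2/3 < 1, p = c/n^{2/3} ≫ 1/n is above the triangle threshold p ~ 1/n. Asymptotically E[X] ~ (c³/6)·n^{3(1−α)} = (5³/6)·n^{1} → ∞; triangles are abundant w.h.p.

E[X] ≈ 3062.7778; in regime p = Θ(1/n^{2/3}) E[X] diverges (above the triangle threshold p ~ 1/n).


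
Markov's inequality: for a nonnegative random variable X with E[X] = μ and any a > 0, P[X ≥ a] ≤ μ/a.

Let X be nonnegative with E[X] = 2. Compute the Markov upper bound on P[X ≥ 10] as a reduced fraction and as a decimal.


μ = E[X] = 2, a = 10.
Markov: P[X ≥ 10] ≤ μ/a = (2)/10 = 1/5.
Numerically: ≈ 0.20000.
(Since a = 10 > μ = 2.00000, the bound 1/5 is < 1 and informative.)

P[X ≥ 10] ≤ 1/5 ≈ 0.20000.


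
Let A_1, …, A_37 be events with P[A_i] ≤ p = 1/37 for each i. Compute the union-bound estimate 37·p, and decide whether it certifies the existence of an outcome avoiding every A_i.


Union bound: P[∪_{i=1}^{37} A_i] ≤ Σ_i P[A_i] ≤ 37·p = 37·(1/37) = 1.
Numerically: 1 ≈ 1.000.
Is 1 < 1? NO.
Since the bound 1 is ≥ 1, the union bound is uninformative here; it does NOT by itself certify existence.

37·p = 1 ≈ 1.000; existence NOT certified by the union bound.


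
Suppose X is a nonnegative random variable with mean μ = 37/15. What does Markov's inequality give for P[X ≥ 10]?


μ = E[X] = 37/15, a = 10.
Markov: P[X ≥ 10] ≤ μ/a = (37/15)/10 = 37/150.
Numerically: ≈ 0.247.
(Since a = 10 > μ = 2.467, the bound 37/150 is < 1 and informative.)

P[X ≥ 10] ≤ 37/150 ≈ 0.247.


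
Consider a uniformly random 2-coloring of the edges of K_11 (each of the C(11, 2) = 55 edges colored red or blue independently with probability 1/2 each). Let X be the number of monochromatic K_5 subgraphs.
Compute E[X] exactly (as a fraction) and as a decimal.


Let X = Σ_S X_S over the C(11, 5) = 462 subsets S of size 5, where X_S = 1 if the K_5 on S is monochromatic.
For a fixed S, the K_5 on S has C(5, 2) = 10 edges. P[all 10 edges red] = (1/2)^10, and likewise for blue, so P[monochromatic] = 2·(1/2)^10 = 2^{1 − 10} = 1/512.
Summing: E[X] = C(11, 5) · 2^{1 − 10} = 462 · 1/512 = 231/256.
Numerically: E[X] ≈ 0.902344.

E[X] = C(11,5)·2^(1−C(5,2)) = 231/256 ≈ 0.902344.


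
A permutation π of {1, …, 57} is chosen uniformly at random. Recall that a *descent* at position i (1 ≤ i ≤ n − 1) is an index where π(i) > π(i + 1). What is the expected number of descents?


Write X = Σ X_I over i = 1, …, 56, with X_I the indicator of one descent.
There are 56 indicators.
For each fixed i, the pair (π(i), π(i+1)) is a uniformly random ordered pair of distinct values from {1, …, 57}; by symmetry P[π(i) > π(i+1)] = 1/2.
By linearity: E[X] = 56 · (1/2) = (57 − 1) · (1/2) = 28 ≈ 28.000000.

E[X] = 28 = 28.000000.


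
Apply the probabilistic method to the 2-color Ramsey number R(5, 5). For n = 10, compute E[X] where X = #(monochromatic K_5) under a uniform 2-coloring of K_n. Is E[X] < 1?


E[X] = C(10, 5) · 2^{1 − 10} = 252 · 2^{−9} = 252/512.
As a reduced fraction: E[X] = 63/128 ≈ 0.492.
Is E[X] < 1? YES.
Since E[X] < 1, there exists a 2-coloring of K_{10} with no monochromatic K_5; hence R(5, 5) > 10.

E[X] = 63/128 ≈ 0.492; E[X] < 1, so R(5, 5) > 10.


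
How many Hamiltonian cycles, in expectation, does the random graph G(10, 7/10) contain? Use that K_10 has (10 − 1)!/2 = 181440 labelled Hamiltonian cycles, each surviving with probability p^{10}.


K_10 has (10 − 1)!/2 = 181440 labelled Hamiltonian cycles.
For each such Hamiltonian cycle H, let X_H = 1 if all 10 edges of H are present in G. Then P[X_H = 1] = p^{10} = (7/10)^{10} = 282475249/10000000000.
By linearity: E[X] = Σ_H E[X_H] = 181440 · p^{10} = 181440 · 282475249/10000000000 = 160163466183/31250000.
Numerically: E[X] ≈ 5125.2.

E[X] = 181440 · (7/10)^{10} = 160163466183/31250000 ≈ 5125.2.


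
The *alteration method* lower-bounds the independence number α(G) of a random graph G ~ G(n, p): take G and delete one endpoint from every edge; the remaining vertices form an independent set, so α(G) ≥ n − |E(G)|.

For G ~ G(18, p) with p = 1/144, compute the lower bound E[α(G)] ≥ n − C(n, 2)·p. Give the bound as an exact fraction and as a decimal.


E[|E(G)|] = C(18, 2)·p = 153 · (1/144) = 17/16.
E[α(G)] ≥ n − E[|E(G)|] = 18 − 17/16 = 271/16.
Numerically: ≈ 16.93750.
(This is only a lower bound; the true E[α(G)] may be larger.)

E[α(G)] ≥ 271/16 ≈ 16.93750.


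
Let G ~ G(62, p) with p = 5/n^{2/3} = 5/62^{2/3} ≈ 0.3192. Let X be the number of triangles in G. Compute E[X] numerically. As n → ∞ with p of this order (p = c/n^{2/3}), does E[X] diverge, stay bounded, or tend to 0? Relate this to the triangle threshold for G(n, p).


Number of potential triangles: C(62, 3) = 37820.
Each occurs with probability p³ ≈ (0.3192)³ ≈ 3.251821e-02.
By linearity: E[X] = C(62, 3)·p³ ≈ 37820 · 3.251821e-02 ≈ 1229.8387.
Since α = 2/3 < 1, p = c/n^{2/3} ≫ 1/n is above the triangle threshold p ~ 1/n. Asymptotically E[X] ~ (c³/6)·n^{3(1−α)} = (5³/6)·n^{1} → ∞; triangles are abundant w.h.p.

E[X] ≈ 1229.8387; in regime p = Θ(1/n^{2/3}) E[X] diverges (above the triangle threshold p ~ 1/n).


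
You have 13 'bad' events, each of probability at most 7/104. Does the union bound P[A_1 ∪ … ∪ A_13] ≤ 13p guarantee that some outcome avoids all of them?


Union bound: P[∪_{i=1}^{13} A_i] ≤ Σ_i P[A_i] ≤ 13·p = 13·(7/104) = 7/8.
Numerically: 7/8 ≈ 0.87500.
Is 7/8 < 1? YES.
Since P[∪ A_i] ≤ 7/8 < 1, the complement has P[∩ A_i^c] ≥ 1 − 7/8 = 1/8 > 0, so some outcome avoids every A_i.

13·p = 7/8 ≈ 0.87500; existence CERTIFIED by the union bound.


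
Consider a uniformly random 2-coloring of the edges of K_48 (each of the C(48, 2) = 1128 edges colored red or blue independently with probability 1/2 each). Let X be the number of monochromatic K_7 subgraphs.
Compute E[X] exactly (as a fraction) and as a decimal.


Let X = Σ_S X_S over the C(48, 7) = 73629072 subsets S of size 7, where X_S = 1 if the K_7 on S is monochromatic.
For a fixed S, the K_7 on S has C(7, 2) = 21 edges. P[all 21 edges red] = (1/2)^21, and likewise for blue, so P[monochromatic] = 2·(1/2)^21 = 2^{1 − 21} = 1/1048576.
By linearity of expectation: E[X] = C(48, 7) · 2^{1 − 21} = 73629072 · 1/1048576 = 4601817/65536.
Numerically: E[X] ≈ 70.21815.

E[X] = C(48,7)·2^(1−C(7,2)) = 4601817/65536 ≈ 70.21815.


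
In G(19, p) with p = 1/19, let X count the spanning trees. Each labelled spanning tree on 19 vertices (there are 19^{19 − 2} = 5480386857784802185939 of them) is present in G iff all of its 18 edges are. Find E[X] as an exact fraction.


K_19 has 19^{19 − 2} = 5480386857784802185939 labelled spanning trees.
For each such spanning tree H, let X_H = 1 if all 18 edges of H are present in G. Then P[X_H = 1] = p^{18} = (1/19)^{18} = 1/104127350297911241532841.
By linearity: E[X] = Σ_H E[X_H] = 5480386857784802185939 · p^{18} = 5480386857784802185939 · 1/104127350297911241532841 = 1/19.
Numerically: E[X] ≈ 0.0526316.

E[X] = 5480386857784802185939 · (1/19)^{18} = 1/19 ≈ 0.0526316.


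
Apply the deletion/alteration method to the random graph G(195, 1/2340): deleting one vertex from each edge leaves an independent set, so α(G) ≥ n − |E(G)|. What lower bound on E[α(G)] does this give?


E[|E(G)|] = C(195, 2)·p = 18915 · (1/2340) = 97/12.
E[α(G)] ≥ n − E[|E(G)|] = 195 − 97/12 = 2243/12.
Numerically: ≈ 186.916667.
(This is only a lower bound; the true E[α(G)] may be larger.)

E[α(G)] ≥ 2243/12 ≈ 186.916667.


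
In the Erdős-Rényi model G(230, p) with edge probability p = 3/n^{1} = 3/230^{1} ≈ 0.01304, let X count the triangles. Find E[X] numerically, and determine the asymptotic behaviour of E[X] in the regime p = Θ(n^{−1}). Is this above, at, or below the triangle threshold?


Number of potential triangles: C(230, 3) = 2001460.
Each occurs with probability p³ ≈ (0.01304)³ ≈ 2.219117e-06.
By linearity: E[X] = C(230, 3)·p³ ≈ 2001460 · 2.219117e-06 ≈ 4.4415.
Here α = 1, so p = 3/n is exactly at the triangle threshold p ~ 1/n. Asymptotically E[X] → c³/6 = 3³/6 = 9/2 ≈ 4.5000, a bounded constant. In this regime the triangle count is asymptotically Poisson(c³/6).

E[X] ≈ 4.4415; in regime p = Θ(1/n^{1}) E[X] stays bounded (at the triangle threshold p ~ 1/n).


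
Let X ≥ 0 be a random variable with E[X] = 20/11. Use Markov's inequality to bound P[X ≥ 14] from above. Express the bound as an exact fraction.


μ = E[X] = 20/11, a = 14.
Markov: P[X ≥ 14] ≤ μ/a = (20/11)/14 = 10/77.
Numerically: ≈ 0.12987.
(Since a = 14 > μ = 1.81818, the bound 10/77 is < 1 and informative.)

P[X ≥ 14] ≤ 10/77 ≈ 0.12987.


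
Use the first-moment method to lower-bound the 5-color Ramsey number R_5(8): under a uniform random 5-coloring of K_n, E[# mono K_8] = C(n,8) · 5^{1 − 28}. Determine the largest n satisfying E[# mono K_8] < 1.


We need C(n, 8) · 5^{1 − 28} < 1, i.e. C(n, 8) < 5^{28 − 1} = 7450580596923828125.
Check values of n near the boundary:
  n = 861: C(861, 8) = 7250034996615275865; 7250034996615275865 < 7450580596923828125? YES
  n = 862: C(862, 8) = 7317951015318931845; 7317951015318931845 < 7450580596923828125? YES
  n = 863: C(863, 8) = 7386423071602617757; 7386423071602617757 < 7450580596923828125? YES
  n = 864: C(864, 8) = 7455455062926006708; 7455455062926006708 < 7450580596923828125? NO
  n = 865: C(865, 8) = 7525050909487743060; 7525050909487743060 < 7450580596923828125? NO
The largest n with C(n, 8) < 7450580596923828125 is n = 863 (where E[X] = 7386423071602617757/7450580596923828125 ≈ 0.99139). Hence R_5(8) > 863, i.e. R_5(8) ≥ 864.

Largest n = 863; hence R_5(8) > 863.


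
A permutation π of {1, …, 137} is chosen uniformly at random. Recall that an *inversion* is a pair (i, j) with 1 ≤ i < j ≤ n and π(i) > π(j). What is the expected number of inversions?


Write X = Σ X_I over the C(137, 2) = 9316 pairs i < j, with X_I the indicator of one inversion.
There are 9316 indicators.
For each fixed pair i < j, the values π(i) and π(j) are two distinct elements of {1, …, 137} in uniformly random order; by symmetry P[π(i) > π(j)] = 1/2.
By linearity: E[X] = 9316 · (1/2) = C(137, 2) · (1/2) = 9316/2 = 4658 ≈ 4658.000000.

E[X] = 4658 = 4658.000000.


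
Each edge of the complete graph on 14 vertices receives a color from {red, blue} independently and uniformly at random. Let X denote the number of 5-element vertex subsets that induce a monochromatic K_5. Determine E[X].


Let X = Σ_S X_S over the C(14, 5) = 2002 subsets S of size 5, where X_S = 1 if the K_5 on S is monochromatic.
For a fixed S, the K_5 on S has C(5, 2) = 10 edges. P[all 10 edges red] = (1/2)^10, and likewise for blue, so P[monochromatic] = 2·(1/2)^10 = 2^{1 − 10} = 1/512.
By linearity of expectation: E[X] = C(14, 5) · 2^{1 − 10} = 2002 · 1/512 = 1001/256.
Numerically: E[X] ≈ 3.910.

E[X] = C(14,5)·2^(1−C(5,2)) = 1001/256 ≈ 3.910.


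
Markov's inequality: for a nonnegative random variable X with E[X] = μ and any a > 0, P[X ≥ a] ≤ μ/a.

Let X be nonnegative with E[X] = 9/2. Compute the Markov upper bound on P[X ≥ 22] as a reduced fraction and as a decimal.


μ = E[X] = 9/2, a = 22.
Markov: P[X ≥ 22] ≤ μ/a = (9/2)/22 = 9/44.
Numerically: ≈ 0.2045.
(Since a = 22 > μ = 4.5000, the bound 9/44 is < 1 and informative.)

P[X ≥ 22] ≤ 9/44 ≈ 0.2045.
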